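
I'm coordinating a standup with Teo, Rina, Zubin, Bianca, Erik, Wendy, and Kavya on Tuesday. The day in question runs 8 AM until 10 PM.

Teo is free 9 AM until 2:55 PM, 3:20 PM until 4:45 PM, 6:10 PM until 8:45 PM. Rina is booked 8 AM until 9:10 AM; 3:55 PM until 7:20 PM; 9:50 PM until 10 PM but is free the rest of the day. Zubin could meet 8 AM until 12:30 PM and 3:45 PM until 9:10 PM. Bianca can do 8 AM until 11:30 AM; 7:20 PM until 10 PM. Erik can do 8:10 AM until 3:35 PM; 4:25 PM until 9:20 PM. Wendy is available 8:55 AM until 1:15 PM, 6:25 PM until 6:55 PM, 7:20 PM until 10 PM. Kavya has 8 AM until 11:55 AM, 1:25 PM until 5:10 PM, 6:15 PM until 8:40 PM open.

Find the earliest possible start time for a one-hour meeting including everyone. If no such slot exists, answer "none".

Teo free: 09:00-14:55, 15:20-16:45, 18:10-20:45.
Rina free: 09:10-15:55, 19:20-21:50 (invert busy blocks within the working day).
Zubin free: 08:00-12:30, 15:45-21:10.
Bianca free: 08:00-11:30, 19:20-22:00.
Erik free: 08:10-15:35, 16:25-21:20.
Wendy free: 08:55-13:15, 18:25-18:55, 19:20-22:00.
Kavya free: 08:00-11:55, 13:25-17:10, 18:15-20:40.
Teo ∩ Rina: 09:10-14:55, 15:20-15:55, 19:20-20:45.
Teo ∩ Rina ∩ Zubin: 09:10-12:30, 15:45-15:55, 19:20-20:45.
Teo ∩ Rina ∩ Zubin ∩ Bianca: 09:10-11:30, 19:20-20:45.
Teo ∩ Rina ∩ Zubin ∩ Bianca ∩ Erik: 09:10-11:30, 19:20-20:45.
Teo ∩ Rina ∩ Zubin ∩ Bianca ∩ Erik ∩ Wendy: 09:10-11:30, 19:20-20:45.
Teo ∩ Rina ∩ Zubin ∩ Bianca ∩ Erik ∩ Wendy ∩ Kavya: 09:10-11:30, 19:20-20:40.
The first common window of at least 60 minutes is 09:10-11:30, so the earliest start is 09:10.

09:10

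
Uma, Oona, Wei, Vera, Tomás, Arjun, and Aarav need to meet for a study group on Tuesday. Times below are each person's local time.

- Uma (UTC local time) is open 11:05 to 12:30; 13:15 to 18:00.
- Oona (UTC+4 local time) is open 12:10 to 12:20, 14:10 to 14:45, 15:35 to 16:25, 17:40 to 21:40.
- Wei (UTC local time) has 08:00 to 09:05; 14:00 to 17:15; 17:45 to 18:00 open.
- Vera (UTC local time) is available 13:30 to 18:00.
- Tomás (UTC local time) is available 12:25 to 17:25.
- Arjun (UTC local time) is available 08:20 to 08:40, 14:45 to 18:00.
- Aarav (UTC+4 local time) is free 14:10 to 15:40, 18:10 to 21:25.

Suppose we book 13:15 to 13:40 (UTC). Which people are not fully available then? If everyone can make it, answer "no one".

Uma in UTC: 11:05-12:30, 13:15-18:00.
Oona in UTC: 08:10-08:20, 10:10-10:45, 11:35-12:25, 13:40-17:40 (subtract 4h to convert from UTC+4).
Wei in UTC: 08:00-09:05, 14:00-17:15, 17:45-18:00.
Vera in UTC: 13:30-18:00.
Tomás in UTC: 12:25-17:25.
Arjun in UTC: 08:20-08:40, 14:45-18:00.
Aarav in UTC: 10:10-11:40, 14:10-17:25 (subtract 4h to convert from UTC+4).
Uma: free for 13:15-13:40. Oona: not fully free for 13:15-13:40. Wei: not fully free for 13:15-13:40. Vera: not fully free for 13:15-13:40. Tomás: free for 13:15-13:40. Arjun: not fully free for 13:15-13:40. Aarav: not fully free for 13:15-13:40.

Aarav, Arjun, Oona, Vera, Wei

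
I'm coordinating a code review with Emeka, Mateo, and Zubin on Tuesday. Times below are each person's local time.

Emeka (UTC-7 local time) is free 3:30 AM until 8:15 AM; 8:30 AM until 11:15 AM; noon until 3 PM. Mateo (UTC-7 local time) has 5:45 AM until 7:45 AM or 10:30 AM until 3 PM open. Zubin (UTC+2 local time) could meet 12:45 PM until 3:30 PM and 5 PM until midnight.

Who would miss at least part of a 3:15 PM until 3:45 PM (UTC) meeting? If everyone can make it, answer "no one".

Emeka, Mateo

Emeka in UTC: 10:30-15:15, 15:30-18:15, 19:00-22:00 (add 7h to convert from UTC-7).
Mateo in UTC: 12:45-14:45, 17:30-22:00 (add 7h to convert from UTC-7).
Zubin in UTC: 10:45-13:30, 15:00-22:00 (subtract 2h to convert from UTC+2).
Emeka: not fully free for 15:15-15:45. Mateo: not fully free for 15:15-15:45. Zubin: free for 15:15-15:45.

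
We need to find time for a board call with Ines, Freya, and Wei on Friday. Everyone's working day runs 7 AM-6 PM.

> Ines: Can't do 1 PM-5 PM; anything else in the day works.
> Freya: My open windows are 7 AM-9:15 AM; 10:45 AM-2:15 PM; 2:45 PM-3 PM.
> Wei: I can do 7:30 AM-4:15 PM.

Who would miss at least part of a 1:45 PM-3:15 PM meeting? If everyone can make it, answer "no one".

Freya, Ines

Ines free: 07:00-13:00, 17:00-18:00 (invert busy blocks within the working day).
Freya free: 07:00-09:15, 10:45-14:15, 14:45-15:00.
Wei free: 07:30-16:15.
Ines: not fully free for 13:45-15:15. Freya: not fully free for 13:45-15:15. Wei: free for 13:45-15:15.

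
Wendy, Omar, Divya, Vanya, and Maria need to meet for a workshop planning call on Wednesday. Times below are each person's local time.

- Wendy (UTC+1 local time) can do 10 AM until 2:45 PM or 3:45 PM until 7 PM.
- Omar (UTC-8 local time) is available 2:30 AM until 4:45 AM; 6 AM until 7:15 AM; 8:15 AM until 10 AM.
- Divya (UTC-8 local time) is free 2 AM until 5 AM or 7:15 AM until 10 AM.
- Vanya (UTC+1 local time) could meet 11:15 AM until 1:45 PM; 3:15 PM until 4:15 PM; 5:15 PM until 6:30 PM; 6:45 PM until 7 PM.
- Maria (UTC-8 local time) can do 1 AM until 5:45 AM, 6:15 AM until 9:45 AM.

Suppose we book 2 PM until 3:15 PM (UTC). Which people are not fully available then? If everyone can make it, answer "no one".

Wendy in UTC: 09:00-13:45, 14:45-18:00 (subtract 1h to convert from UTC+1).
Omar in UTC: 10:30-12:45, 14:00-15:15, 16:15-18:00 (add 8h to convert from UTC-8).
Divya in UTC: 10:00-13:00, 15:15-18:00 (add 8h to convert from UTC-8).
Vanya in UTC: 10:15-12:45, 14:15-15:15, 16:15-17:30, 17:45-18:00 (subtract 1h to convert from UTC+1).
Maria in UTC: 09:00-13:45, 14:15-17:45 (add 8h to convert from UTC-8).
Wendy: not fully free for 14:00-15:15. Omar: free for 14:00-15:15. Divya: not fully free for 14:00-15:15. Vanya: not fully free for 14:00-15:15. Maria: not fully free for 14:00-15:15.

Divya, Maria, Vanya, Wendy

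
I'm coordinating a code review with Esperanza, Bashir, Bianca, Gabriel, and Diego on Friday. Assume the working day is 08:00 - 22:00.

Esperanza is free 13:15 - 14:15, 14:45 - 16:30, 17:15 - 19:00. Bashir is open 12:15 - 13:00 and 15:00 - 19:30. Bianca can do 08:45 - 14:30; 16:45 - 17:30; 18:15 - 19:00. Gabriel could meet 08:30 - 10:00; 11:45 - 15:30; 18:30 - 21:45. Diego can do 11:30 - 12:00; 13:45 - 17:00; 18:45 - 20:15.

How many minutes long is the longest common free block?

Esperanza ∩ Bashir: 15:00-16:30, 17:15-19:00.
Esperanza ∩ Bashir ∩ Bianca: 17:15-17:30, 18:15-19:00.
Esperanza ∩ Bashir ∩ Bianca ∩ Gabriel: 18:30-19:00.
Esperanza ∩ Bashir ∩ Bianca ∩ Gabriel ∩ Diego: 18:45-19:00.
Those are the intersection windows.
The longest is 18:45-19:00 at 15 minutes.

15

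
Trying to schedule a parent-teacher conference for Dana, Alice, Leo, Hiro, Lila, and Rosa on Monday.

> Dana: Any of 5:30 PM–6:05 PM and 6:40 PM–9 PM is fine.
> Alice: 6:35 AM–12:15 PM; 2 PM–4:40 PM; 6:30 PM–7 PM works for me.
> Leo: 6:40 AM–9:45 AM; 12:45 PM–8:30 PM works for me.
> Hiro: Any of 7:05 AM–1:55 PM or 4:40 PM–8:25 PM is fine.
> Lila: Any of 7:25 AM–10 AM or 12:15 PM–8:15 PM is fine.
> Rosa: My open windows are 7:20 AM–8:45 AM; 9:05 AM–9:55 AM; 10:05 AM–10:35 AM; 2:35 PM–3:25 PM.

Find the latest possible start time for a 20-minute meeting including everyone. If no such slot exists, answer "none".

none

Dana ∩ Alice: 18:40-19:00.
Dana ∩ Alice ∩ Leo: 18:40-19:00.
Dana ∩ Alice ∩ Leo ∩ Hiro: 18:40-19:00.
Dana ∩ Alice ∩ Leo ∩ Hiro ∩ Lila: 18:40-19:00.
Dana ∩ Alice ∩ Leo ∩ Hiro ∩ Lila ∩ Rosa: ∅.
There is no time when everyone is free.
No common window is at least 20 minutes long.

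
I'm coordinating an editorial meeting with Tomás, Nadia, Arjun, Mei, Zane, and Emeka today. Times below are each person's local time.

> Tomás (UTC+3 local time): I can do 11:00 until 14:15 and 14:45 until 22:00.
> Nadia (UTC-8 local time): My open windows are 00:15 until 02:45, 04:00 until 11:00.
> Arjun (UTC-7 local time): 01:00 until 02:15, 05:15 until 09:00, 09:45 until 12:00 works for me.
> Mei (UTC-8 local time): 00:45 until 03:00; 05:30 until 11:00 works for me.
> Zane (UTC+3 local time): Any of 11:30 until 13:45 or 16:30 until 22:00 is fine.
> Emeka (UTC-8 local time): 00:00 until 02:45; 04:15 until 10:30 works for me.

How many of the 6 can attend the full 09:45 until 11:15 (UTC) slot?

1

Tomás in UTC: 08:00-11:15, 11:45-19:00 (subtract 3h to convert from UTC+3).
Nadia in UTC: 08:15-10:45, 12:00-19:00 (add 8h to convert from UTC-8).
Arjun in UTC: 08:00-09:15, 12:15-16:00, 16:45-19:00 (add 7h to convert from UTC-7).
Mei in UTC: 08:45-11:00, 13:30-19:00 (add 8h to convert from UTC-8).
Zane in UTC: 08:30-10:45, 13:30-19:00 (subtract 3h to convert from UTC+3).
Emeka in UTC: 08:00-10:45, 12:15-18:30 (add 8h to convert from UTC-8).
Tomás can make the full 09:45-11:15 slot — that's 1.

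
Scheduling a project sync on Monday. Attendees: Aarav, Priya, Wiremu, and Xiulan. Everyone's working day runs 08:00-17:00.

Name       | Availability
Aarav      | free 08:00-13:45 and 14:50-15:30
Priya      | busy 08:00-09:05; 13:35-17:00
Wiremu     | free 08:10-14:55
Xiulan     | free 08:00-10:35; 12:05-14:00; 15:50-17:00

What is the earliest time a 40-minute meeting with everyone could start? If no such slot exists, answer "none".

09:05

Aarav free: 08:00-13:45, 14:50-15:30.
Priya free: 09:05-13:35 (invert busy blocks within the working day).
Wiremu free: 08:10-14:55.
Xiulan free: 08:00-10:35, 12:05-14:00, 15:50-17:00.
Aarav ∩ Priya: 09:05-13:35.
Aarav ∩ Priya ∩ Wiremu: 09:05-13:35.
Aarav ∩ Priya ∩ Wiremu ∩ Xiulan: 09:05-10:35, 12:05-13:35.
The first common window of at least 40 minutes is 09:05-10:35, so the earliest start is 09:05.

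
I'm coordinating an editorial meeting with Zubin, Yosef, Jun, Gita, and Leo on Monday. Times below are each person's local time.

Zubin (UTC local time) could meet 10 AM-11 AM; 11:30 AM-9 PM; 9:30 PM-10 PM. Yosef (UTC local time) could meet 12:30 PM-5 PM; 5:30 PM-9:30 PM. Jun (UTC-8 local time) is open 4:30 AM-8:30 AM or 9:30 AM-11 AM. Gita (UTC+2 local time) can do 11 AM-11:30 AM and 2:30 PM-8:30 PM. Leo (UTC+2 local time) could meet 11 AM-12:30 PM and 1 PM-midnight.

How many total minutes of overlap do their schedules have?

300

Zubin in UTC: 10:00-11:00, 11:30-21:00, 21:30-22:00.
Yosef in UTC: 12:30-17:00, 17:30-21:30.
Jun in UTC: 12:30-16:30, 17:30-19:00 (add 8h to convert from UTC-8).
Gita in UTC: 09:00-09:30, 12:30-18:30 (subtract 2h to convert from UTC+2).
Leo in UTC: 09:00-10:30, 11:00-22:00 (subtract 2h to convert from UTC+2).
Zubin ∩ Yosef: 12:30-17:00, 17:30-21:00.
Zubin ∩ Yosef ∩ Jun: 12:30-16:30, 17:30-19:00.
Zubin ∩ Yosef ∩ Jun ∩ Gita: 12:30-16:30, 17:30-18:30.
Zubin ∩ Yosef ∩ Jun ∩ Gita ∩ Leo: 12:30-16:30, 17:30-18:30.
Summing the common windows: 240 + 60 = 300 minutes.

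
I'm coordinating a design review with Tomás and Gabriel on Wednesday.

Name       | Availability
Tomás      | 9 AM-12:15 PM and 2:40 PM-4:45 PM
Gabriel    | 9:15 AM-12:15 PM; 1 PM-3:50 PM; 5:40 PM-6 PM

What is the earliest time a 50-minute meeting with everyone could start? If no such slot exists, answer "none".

Tomás ∩ Gabriel: 09:15-12:15, 14:40-15:50.
Those are the intersection windows.
The first common window of at least 50 minutes is 09:15-12:15, so the earliest start is 09:15.

09:15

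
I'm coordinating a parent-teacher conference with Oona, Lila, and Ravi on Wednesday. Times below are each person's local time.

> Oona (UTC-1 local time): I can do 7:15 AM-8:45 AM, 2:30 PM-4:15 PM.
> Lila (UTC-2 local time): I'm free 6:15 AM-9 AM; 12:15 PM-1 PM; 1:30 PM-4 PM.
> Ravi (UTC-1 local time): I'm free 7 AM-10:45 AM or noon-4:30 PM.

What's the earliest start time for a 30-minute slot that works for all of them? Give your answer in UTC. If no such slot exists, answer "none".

08:15

Oona in UTC: 08:15-09:45, 15:30-17:15 (add 1h to convert from UTC-1).
Lila in UTC: 08:15-11:00, 14:15-15:00, 15:30-18:00 (add 2h to convert from UTC-2).
Ravi in UTC: 08:00-11:45, 13:00-17:30 (add 1h to convert from UTC-1).
Oona ∩ Lila: 08:15-09:45, 15:30-17:15.
Oona ∩ Lila ∩ Ravi: 08:15-09:45, 15:30-17:15.
The first common window of at least 30 minutes is 08:15-09:45, so the earliest start is 08:15.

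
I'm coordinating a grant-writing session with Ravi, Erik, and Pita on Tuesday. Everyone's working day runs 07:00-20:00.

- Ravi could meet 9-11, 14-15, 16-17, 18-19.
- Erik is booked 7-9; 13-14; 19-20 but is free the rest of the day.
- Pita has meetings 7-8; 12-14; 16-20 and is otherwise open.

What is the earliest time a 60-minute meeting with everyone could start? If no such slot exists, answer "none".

Ravi free: 09:00-11:00, 14:00-15:00, 16:00-17:00, 18:00-19:00.
Erik free: 09:00-13:00, 14:00-19:00 (invert busy blocks within the working day).
Pita free: 08:00-12:00, 14:00-16:00 (invert busy blocks within the working day).
Ravi ∩ Erik: 09:00-11:00, 14:00-15:00, 16:00-17:00, 18:00-19:00.
Ravi ∩ Erik ∩ Pita: 09:00-11:00, 14:00-15:00.
So the common availability across everyone is 09:00-11:00, 14:00-15:00.
The first common window of at least 60 minutes is 09:00-11:00, so the earliest start is 09:00.

09:00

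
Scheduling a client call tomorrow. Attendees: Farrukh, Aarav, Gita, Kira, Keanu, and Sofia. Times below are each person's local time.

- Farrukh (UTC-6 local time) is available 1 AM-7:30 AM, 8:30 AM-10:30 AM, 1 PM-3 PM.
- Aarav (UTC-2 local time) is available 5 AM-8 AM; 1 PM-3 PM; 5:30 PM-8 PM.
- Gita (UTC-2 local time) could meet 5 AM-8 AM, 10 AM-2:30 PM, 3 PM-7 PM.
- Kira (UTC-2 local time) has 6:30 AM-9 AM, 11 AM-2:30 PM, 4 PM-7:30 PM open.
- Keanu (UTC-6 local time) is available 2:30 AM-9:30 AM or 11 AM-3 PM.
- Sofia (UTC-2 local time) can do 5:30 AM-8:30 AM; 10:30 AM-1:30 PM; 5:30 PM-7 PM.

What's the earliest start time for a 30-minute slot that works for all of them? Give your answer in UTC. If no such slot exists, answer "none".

08:30

Farrukh in UTC: 07:00-13:30, 14:30-16:30, 19:00-21:00 (add 6h to convert from UTC-6).
Aarav in UTC: 07:00-10:00, 15:00-17:00, 19:30-22:00 (add 2h to convert from UTC-2).
Gita in UTC: 07:00-10:00, 12:00-16:30, 17:00-21:00 (add 2h to convert from UTC-2).
Kira in UTC: 08:30-11:00, 13:00-16:30, 18:00-21:30 (add 2h to convert from UTC-2).
Keanu in UTC: 08:30-15:30, 17:00-21:00 (add 6h to convert from UTC-6).
Sofia in UTC: 07:30-10:30, 12:30-15:30, 19:30-21:00 (add 2h to convert from UTC-2).
Farrukh ∩ Aarav: 07:00-10:00, 15:00-16:30, 19:30-21:00.
Farrukh ∩ Aarav ∩ Gita: 07:00-10:00, 15:00-16:30, 19:30-21:00.
Farrukh ∩ Aarav ∩ Gita ∩ Kira: 08:30-10:00, 15:00-16:30, 19:30-21:00.
Farrukh ∩ Aarav ∩ Gita ∩ Kira ∩ Keanu: 08:30-10:00, 15:00-15:30, 19:30-21:00.
Farrukh ∩ Aarav ∩ Gita ∩ Kira ∩ Keanu ∩ Sofia: 08:30-10:00, 15:00-15:30, 19:30-21:00.
The first common window of at least 30 minutes is 08:30-10:00, so the earliest start is 08:30.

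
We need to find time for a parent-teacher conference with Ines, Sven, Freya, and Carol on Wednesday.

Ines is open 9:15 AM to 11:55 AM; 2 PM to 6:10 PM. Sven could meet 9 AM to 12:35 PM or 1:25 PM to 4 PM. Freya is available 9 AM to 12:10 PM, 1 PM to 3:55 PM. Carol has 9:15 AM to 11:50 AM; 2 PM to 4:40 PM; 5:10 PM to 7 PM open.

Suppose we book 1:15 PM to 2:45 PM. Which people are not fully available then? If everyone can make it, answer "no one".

Ines: not fully free for 13:15-14:45. Sven: not fully free for 13:15-14:45. Freya: free for 13:15-14:45. Carol: not fully free for 13:15-14:45.

Carol, Ines, Sven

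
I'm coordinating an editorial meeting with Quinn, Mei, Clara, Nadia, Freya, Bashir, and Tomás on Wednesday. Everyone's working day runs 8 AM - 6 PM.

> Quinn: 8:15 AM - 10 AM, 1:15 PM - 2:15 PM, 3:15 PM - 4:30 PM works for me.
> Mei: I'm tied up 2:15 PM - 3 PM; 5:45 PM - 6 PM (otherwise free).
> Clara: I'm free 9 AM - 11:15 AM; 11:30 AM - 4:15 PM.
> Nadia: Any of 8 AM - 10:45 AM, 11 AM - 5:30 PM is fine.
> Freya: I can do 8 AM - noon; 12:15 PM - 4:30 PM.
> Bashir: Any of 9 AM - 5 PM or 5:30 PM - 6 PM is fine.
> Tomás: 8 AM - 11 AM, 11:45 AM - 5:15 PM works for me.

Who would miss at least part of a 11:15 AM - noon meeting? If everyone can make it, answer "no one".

Quinn free: 08:15-10:00, 13:15-14:15, 15:15-16:30.
Mei free: 08:00-14:15, 15:00-17:45 (invert busy blocks within the working day).
Clara free: 09:00-11:15, 11:30-16:15.
Nadia free: 08:00-10:45, 11:00-17:30.
Freya free: 08:00-12:00, 12:15-16:30.
Bashir free: 09:00-17:00, 17:30-18:00.
Tomás free: 08:00-11:00, 11:45-17:15.
Quinn: not fully free for 11:15-12:00. Mei: free for 11:15-12:00. Clara: not fully free for 11:15-12:00. Nadia: free for 11:15-12:00. Freya: free for 11:15-12:00. Bashir: free for 11:15-12:00. Tomás: not fully free for 11:15-12:00.

Clara, Quinn, Tomás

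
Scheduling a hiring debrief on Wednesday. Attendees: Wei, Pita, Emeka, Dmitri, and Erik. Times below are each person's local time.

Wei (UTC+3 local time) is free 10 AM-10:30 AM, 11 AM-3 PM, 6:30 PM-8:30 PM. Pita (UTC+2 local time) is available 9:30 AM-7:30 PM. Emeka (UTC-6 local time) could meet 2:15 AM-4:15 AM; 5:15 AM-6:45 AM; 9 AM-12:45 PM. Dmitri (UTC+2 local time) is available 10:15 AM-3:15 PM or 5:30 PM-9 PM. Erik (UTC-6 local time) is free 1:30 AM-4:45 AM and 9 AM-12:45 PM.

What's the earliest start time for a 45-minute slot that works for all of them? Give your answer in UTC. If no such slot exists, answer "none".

Wei in UTC: 07:00-07:30, 08:00-12:00, 15:30-17:30 (subtract 3h to convert from UTC+3).
Pita in UTC: 07:30-17:30 (subtract 2h to convert from UTC+2).
Emeka in UTC: 08:15-10:15, 11:15-12:45, 15:00-18:45 (add 6h to convert from UTC-6).
Dmitri in UTC: 08:15-13:15, 15:30-19:00 (subtract 2h to convert from UTC+2).
Erik in UTC: 07:30-10:45, 15:00-18:45 (add 6h to convert from UTC-6).
Wei ∩ Pita: 08:00-12:00, 15:30-17:30.
Wei ∩ Pita ∩ Emeka: 08:15-10:15, 11:15-12:00, 15:30-17:30.
Wei ∩ Pita ∩ Emeka ∩ Dmitri: 08:15-10:15, 11:15-12:00, 15:30-17:30.
Wei ∩ Pita ∩ Emeka ∩ Dmitri ∩ Erik: 08:15-10:15, 15:30-17:30.
The first common window of at least 45 minutes is 08:15-10:15, so the earliest start is 08:15.

08:15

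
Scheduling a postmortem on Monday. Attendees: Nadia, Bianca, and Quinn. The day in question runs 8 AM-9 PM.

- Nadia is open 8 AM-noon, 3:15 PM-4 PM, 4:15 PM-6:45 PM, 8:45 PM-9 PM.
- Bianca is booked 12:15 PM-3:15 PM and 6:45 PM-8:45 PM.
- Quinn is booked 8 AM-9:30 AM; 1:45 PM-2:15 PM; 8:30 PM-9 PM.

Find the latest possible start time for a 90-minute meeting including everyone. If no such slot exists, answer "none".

Nadia free: 08:00-12:00, 15:15-16:00, 16:15-18:45, 20:45-21:00.
Bianca free: 08:00-12:15, 15:15-18:45, 20:45-21:00 (invert busy blocks within the working day).
Quinn free: 09:30-13:45, 14:15-20:30 (invert busy blocks within the working day).
Nadia ∩ Bianca: 08:00-12:00, 15:15-16:00, 16:15-18:45, 20:45-21:00.
Nadia ∩ Bianca ∩ Quinn: 09:30-12:00, 15:15-16:00, 16:15-18:45.
So the common availability across everyone is 09:30-12:00, 15:15-16:00, 16:15-18:45.
The last common window of at least 90 minutes is 16:15-18:45; a 90-minute meeting can start as late as 17:15 and still end by 18:45.

17:15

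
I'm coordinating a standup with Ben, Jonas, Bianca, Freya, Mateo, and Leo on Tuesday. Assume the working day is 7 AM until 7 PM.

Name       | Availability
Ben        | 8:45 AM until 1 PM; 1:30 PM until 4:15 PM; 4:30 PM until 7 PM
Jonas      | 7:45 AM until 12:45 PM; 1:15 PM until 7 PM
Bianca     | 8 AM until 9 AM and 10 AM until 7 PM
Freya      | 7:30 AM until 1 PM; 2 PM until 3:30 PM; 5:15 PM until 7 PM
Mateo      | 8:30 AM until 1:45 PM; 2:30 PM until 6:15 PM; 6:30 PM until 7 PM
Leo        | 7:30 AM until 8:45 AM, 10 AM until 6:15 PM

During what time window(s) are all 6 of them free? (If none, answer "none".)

Ben ∩ Jonas: 08:45-12:45, 13:30-16:15, 16:30-19:00.
Ben ∩ Jonas ∩ Bianca: 08:45-09:00, 10:00-12:45, 13:30-16:15, 16:30-19:00.
Ben ∩ Jonas ∩ Bianca ∩ Freya: 08:45-09:00, 10:00-12:45, 14:00-15:30, 17:15-19:00.
Ben ∩ Jonas ∩ Bianca ∩ Freya ∩ Mateo: 08:45-09:00, 10:00-12:45, 14:30-15:30, 17:15-18:15, 18:30-19:00.
Ben ∩ Jonas ∩ Bianca ∩ Freya ∩ Mateo ∩ Leo: 10:00-12:45, 14:30-15:30, 17:15-18:15.

10:00-12:45, 14:30-15:30, 17:15-18:15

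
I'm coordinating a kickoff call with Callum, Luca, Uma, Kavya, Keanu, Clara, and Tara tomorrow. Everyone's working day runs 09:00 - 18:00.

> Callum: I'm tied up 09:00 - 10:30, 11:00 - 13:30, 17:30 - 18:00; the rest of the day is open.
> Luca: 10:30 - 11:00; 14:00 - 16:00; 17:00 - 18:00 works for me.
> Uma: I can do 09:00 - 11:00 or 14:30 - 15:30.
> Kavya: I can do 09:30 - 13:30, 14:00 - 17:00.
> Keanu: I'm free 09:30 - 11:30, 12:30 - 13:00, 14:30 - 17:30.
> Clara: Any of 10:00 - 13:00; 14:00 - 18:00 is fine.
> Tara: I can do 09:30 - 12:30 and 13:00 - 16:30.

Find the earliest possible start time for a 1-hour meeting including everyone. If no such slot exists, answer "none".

Callum free: 10:30-11:00, 13:30-17:30 (invert busy blocks within the working day).
Luca free: 10:30-11:00, 14:00-16:00, 17:00-18:00.
Uma free: 09:00-11:00, 14:30-15:30.
Kavya free: 09:30-13:30, 14:00-17:00.
Keanu free: 09:30-11:30, 12:30-13:00, 14:30-17:30.
Clara free: 10:00-13:00, 14:00-18:00.
Tara free: 09:30-12:30, 13:00-16:30.
Callum ∩ Luca: 10:30-11:00, 14:00-16:00, 17:00-17:30.
Callum ∩ Luca ∩ Uma: 10:30-11:00, 14:30-15:30.
Callum ∩ Luca ∩ Uma ∩ Kavya: 10:30-11:00, 14:30-15:30.
Callum ∩ Luca ∩ Uma ∩ Kavya ∩ Keanu: 10:30-11:00, 14:30-15:30.
Callum ∩ Luca ∩ Uma ∩ Kavya ∩ Keanu ∩ Clara: 10:30-11:00, 14:30-15:30.
Callum ∩ Luca ∩ Uma ∩ Kavya ∩ Keanu ∩ Clara ∩ Tara: 10:30-11:00, 14:30-15:30.
The first common window of at least 60 minutes is 14:30-15:30, so the earliest start is 14:30.

14:30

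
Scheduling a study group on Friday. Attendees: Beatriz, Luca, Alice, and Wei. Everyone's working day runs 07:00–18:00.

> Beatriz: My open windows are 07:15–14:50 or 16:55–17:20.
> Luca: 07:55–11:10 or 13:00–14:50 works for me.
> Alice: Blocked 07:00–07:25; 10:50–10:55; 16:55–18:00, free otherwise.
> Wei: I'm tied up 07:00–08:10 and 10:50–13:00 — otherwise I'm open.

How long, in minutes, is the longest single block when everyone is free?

160

Beatriz free: 07:15-14:50, 16:55-17:20.
Luca free: 07:55-11:10, 13:00-14:50.
Alice free: 07:25-10:50, 10:55-16:55 (invert busy blocks within the working day).
Wei free: 08:10-10:50, 13:00-18:00 (invert busy blocks within the working day).
Beatriz ∩ Luca: 07:55-11:10, 13:00-14:50.
Beatriz ∩ Luca ∩ Alice: 07:55-10:50, 10:55-11:10, 13:00-14:50.
Beatriz ∩ Luca ∩ Alice ∩ Wei: 08:10-10:50, 13:00-14:50.
The longest is 08:10-10:50 at 160 minutes.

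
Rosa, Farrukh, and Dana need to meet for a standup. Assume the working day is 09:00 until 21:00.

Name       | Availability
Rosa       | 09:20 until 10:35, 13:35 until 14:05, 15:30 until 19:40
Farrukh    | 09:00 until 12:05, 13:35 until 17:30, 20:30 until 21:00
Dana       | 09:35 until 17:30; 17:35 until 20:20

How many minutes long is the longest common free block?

120

Rosa ∩ Farrukh: 09:20-10:35, 13:35-14:05, 15:30-17:30.
Rosa ∩ Farrukh ∩ Dana: 09:35-10:35, 13:35-14:05, 15:30-17:30.
So the common availability across everyone is 09:35-10:35, 13:35-14:05, 15:30-17:30.
The longest is 15:30-17:30 at 120 minutes.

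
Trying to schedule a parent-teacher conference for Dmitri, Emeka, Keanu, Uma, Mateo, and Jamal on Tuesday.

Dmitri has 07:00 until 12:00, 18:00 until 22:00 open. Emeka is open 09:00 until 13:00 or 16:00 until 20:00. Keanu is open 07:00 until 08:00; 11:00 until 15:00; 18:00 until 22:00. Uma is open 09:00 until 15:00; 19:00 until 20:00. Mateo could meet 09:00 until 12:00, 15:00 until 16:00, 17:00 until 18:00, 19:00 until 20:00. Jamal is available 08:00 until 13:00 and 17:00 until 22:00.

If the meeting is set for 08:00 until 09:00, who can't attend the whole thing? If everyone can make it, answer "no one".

Dmitri: free for 08:00-09:00. Emeka: not fully free for 08:00-09:00. Keanu: not fully free for 08:00-09:00. Uma: not fully free for 08:00-09:00. Mateo: not fully free for 08:00-09:00. Jamal: free for 08:00-09:00.

Emeka, Keanu, Mateo, Uma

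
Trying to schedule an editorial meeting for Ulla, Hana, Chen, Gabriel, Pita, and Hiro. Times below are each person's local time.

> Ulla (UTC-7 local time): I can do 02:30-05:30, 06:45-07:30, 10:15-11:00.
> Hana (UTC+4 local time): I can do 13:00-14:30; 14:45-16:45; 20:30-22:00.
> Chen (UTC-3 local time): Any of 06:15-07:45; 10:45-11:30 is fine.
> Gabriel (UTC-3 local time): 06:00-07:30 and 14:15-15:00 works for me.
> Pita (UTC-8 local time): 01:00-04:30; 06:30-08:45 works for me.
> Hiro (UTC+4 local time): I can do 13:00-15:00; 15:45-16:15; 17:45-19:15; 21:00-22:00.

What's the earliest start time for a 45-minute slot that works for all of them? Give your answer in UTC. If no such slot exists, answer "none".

Ulla in UTC: 09:30-12:30, 13:45-14:30, 17:15-18:00 (add 7h to convert from UTC-7).
Hana in UTC: 09:00-10:30, 10:45-12:45, 16:30-18:00 (subtract 4h to convert from UTC+4).
Chen in UTC: 09:15-10:45, 13:45-14:30 (add 3h to convert from UTC-3).
Gabriel in UTC: 09:00-10:30, 17:15-18:00 (add 3h to convert from UTC-3).
Pita in UTC: 09:00-12:30, 14:30-16:45 (add 8h to convert from UTC-8).
Hiro in UTC: 09:00-11:00, 11:45-12:15, 13:45-15:15, 17:00-18:00 (subtract 4h to convert from UTC+4).
Ulla ∩ Hana: 09:30-10:30, 10:45-12:30, 17:15-18:00.
Ulla ∩ Hana ∩ Chen: 09:30-10:30.
Ulla ∩ Hana ∩ Chen ∩ Gabriel: 09:30-10:30.
Ulla ∩ Hana ∩ Chen ∩ Gabriel ∩ Pita: 09:30-10:30.
Ulla ∩ Hana ∩ Chen ∩ Gabriel ∩ Pita ∩ Hiro: 09:30-10:30.
So the common availability across everyone is 09:30-10:30.
The first common window of at least 45 minutes is 09:30-10:30, so the earliest start is 09:30.

09:30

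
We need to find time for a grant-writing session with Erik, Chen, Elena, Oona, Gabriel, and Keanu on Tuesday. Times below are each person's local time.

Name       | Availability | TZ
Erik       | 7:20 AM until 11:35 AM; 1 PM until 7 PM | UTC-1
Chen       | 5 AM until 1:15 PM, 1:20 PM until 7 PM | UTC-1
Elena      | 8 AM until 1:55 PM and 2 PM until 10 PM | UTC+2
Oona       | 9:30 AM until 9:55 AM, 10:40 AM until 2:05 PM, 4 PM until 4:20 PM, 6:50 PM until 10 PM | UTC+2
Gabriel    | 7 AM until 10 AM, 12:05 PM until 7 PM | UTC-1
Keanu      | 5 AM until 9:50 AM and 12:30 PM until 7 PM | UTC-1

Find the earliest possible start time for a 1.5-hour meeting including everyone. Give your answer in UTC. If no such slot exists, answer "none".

08:40

Erik in UTC: 08:20-12:35, 14:00-20:00 (add 1h to convert from UTC-1).
Chen in UTC: 06:00-14:15, 14:20-20:00 (add 1h to convert from UTC-1).
Elena in UTC: 06:00-11:55, 12:00-20:00 (subtract 2h to convert from UTC+2).
Oona in UTC: 07:30-07:55, 08:40-12:05, 14:00-14:20, 16:50-20:00 (subtract 2h to convert from UTC+2).
Gabriel in UTC: 08:00-11:00, 13:05-20:00 (add 1h to convert from UTC-1).
Keanu in UTC: 06:00-10:50, 13:30-20:00 (add 1h to convert from UTC-1).
Erik ∩ Chen: 08:20-12:35, 14:00-14:15, 14:20-20:00.
Erik ∩ Chen ∩ Elena: 08:20-11:55, 12:00-12:35, 14:00-14:15, 14:20-20:00.
Erik ∩ Chen ∩ Elena ∩ Oona: 08:40-11:55, 12:00-12:05, 14:00-14:15, 16:50-20:00.
Erik ∩ Chen ∩ Elena ∩ Oona ∩ Gabriel: 08:40-11:00, 14:00-14:15, 16:50-20:00.
Erik ∩ Chen ∩ Elena ∩ Oona ∩ Gabriel ∩ Keanu: 08:40-10:50, 14:00-14:15, 16:50-20:00.
The first common window of at least 90 minutes is 08:40-10:50, so the earliest start is 08:40.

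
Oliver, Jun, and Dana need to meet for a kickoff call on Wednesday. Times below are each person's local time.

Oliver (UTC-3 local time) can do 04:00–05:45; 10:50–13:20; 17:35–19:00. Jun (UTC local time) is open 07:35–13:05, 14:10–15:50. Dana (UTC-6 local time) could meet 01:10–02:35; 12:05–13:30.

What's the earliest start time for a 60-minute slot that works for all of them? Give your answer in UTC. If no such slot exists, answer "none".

07:35

Oliver in UTC: 07:00-08:45, 13:50-16:20, 20:35-22:00 (add 3h to convert from UTC-3).
Jun in UTC: 07:35-13:05, 14:10-15:50.
Dana in UTC: 07:10-08:35, 18:05-19:30 (add 6h to convert from UTC-6).
Oliver ∩ Jun: 07:35-08:45, 14:10-15:50.
Oliver ∩ Jun ∩ Dana: 07:35-08:35.
The first common window of at least 60 minutes is 07:35-08:35, so the earliest start is 07:35.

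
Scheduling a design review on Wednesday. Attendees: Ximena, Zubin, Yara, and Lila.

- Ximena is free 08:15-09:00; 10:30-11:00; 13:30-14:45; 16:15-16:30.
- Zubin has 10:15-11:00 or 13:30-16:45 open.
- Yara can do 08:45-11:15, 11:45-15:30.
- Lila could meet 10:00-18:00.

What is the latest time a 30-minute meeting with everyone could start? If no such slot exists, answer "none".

14:15

Ximena ∩ Zubin: 10:30-11:00, 13:30-14:45, 16:15-16:30.
Ximena ∩ Zubin ∩ Yara: 10:30-11:00, 13:30-14:45.
Ximena ∩ Zubin ∩ Yara ∩ Lila: 10:30-11:00, 13:30-14:45.
So the common availability across everyone is 10:30-11:00, 13:30-14:45.
The last common window of at least 30 minutes is 13:30-14:45; a 30-minute meeting can start as late as 14:15 and still end by 14:45.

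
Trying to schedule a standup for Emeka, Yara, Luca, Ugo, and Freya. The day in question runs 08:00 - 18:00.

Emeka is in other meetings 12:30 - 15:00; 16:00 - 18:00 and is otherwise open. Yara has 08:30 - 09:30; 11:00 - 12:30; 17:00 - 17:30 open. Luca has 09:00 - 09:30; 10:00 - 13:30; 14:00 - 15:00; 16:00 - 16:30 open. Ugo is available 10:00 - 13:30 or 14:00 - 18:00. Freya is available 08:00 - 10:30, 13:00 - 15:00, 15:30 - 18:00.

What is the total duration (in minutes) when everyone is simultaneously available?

0

Emeka free: 08:00-12:30, 15:00-16:00 (invert busy blocks within the working day).
Yara free: 08:30-09:30, 11:00-12:30, 17:00-17:30.
Luca free: 09:00-09:30, 10:00-13:30, 14:00-15:00, 16:00-16:30.
Ugo free: 10:00-13:30, 14:00-18:00.
Freya free: 08:00-10:30, 13:00-15:00, 15:30-18:00.
Emeka ∩ Yara: 08:30-09:30, 11:00-12:30.
Emeka ∩ Yara ∩ Luca: 09:00-09:30, 11:00-12:30.
Emeka ∩ Yara ∩ Luca ∩ Ugo: 11:00-12:30.
Emeka ∩ Yara ∩ Luca ∩ Ugo ∩ Freya: ∅.
There is no time when everyone is free.
There is no common window, so the total is 0 minutes.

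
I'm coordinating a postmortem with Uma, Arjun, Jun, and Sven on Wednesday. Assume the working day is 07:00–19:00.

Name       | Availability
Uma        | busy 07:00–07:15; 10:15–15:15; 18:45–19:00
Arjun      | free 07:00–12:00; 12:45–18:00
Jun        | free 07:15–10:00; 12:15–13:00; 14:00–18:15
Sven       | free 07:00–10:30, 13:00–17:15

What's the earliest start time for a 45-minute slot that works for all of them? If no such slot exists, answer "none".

Uma free: 07:15-10:15, 15:15-18:45 (invert busy blocks within the working day).
Arjun free: 07:00-12:00, 12:45-18:00.
Jun free: 07:15-10:00, 12:15-13:00, 14:00-18:15.
Sven free: 07:00-10:30, 13:00-17:15.
Uma ∩ Arjun: 07:15-10:15, 15:15-18:00.
Uma ∩ Arjun ∩ Jun: 07:15-10:00, 15:15-18:00.
Uma ∩ Arjun ∩ Jun ∩ Sven: 07:15-10:00, 15:15-17:15.
Those are the intersection windows.
The first common window of at least 45 minutes is 07:15-10:00, so the earliest start is 07:15.

07:15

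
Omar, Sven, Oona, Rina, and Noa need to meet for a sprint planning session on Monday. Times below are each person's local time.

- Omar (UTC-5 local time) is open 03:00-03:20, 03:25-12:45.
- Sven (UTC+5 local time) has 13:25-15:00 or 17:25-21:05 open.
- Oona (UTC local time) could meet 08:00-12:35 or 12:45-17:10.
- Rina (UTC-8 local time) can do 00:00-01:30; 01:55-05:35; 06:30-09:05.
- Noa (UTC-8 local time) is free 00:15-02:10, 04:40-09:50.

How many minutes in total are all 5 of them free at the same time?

215

Omar in UTC: 08:00-08:20, 08:25-17:45 (add 5h to convert from UTC-5).
Sven in UTC: 08:25-10:00, 12:25-16:05 (subtract 5h to convert from UTC+5).
Oona in UTC: 08:00-12:35, 12:45-17:10.
Rina in UTC: 08:00-09:30, 09:55-13:35, 14:30-17:05 (add 8h to convert from UTC-8).
Noa in UTC: 08:15-10:10, 12:40-17:50 (add 8h to convert from UTC-8).
Omar ∩ Sven: 08:25-10:00, 12:25-16:05.
Omar ∩ Sven ∩ Oona: 08:25-10:00, 12:25-12:35, 12:45-16:05.
Omar ∩ Sven ∩ Oona ∩ Rina: 08:25-09:30, 09:55-10:00, 12:25-12:35, 12:45-13:35, 14:30-16:05.
Omar ∩ Sven ∩ Oona ∩ Rina ∩ Noa: 08:25-09:30, 09:55-10:00, 12:45-13:35, 14:30-16:05.
So the common availability across everyone is 08:25-09:30, 09:55-10:00, 12:45-13:35, 14:30-16:05.
Summing the common windows: 65 + 5 + 50 + 95 = 215 minutes.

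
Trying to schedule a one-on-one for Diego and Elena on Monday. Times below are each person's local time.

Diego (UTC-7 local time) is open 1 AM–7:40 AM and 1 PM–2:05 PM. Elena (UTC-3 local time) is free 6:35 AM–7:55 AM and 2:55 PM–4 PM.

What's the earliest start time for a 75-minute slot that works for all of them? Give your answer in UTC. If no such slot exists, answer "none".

Diego in UTC: 08:00-14:40, 20:00-21:05 (add 7h to convert from UTC-7).
Elena in UTC: 09:35-10:55, 17:55-19:00 (add 3h to convert from UTC-3).
Diego ∩ Elena: 09:35-10:55.
The first common window of at least 75 minutes is 09:35-10:55, so the earliest start is 09:35.

09:35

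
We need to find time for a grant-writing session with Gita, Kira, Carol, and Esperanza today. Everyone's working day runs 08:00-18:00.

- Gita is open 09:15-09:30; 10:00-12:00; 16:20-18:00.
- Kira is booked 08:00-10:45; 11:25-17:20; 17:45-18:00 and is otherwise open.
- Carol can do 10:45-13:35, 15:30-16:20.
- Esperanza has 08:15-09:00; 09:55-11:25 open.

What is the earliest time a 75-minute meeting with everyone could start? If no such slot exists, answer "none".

Gita free: 09:15-09:30, 10:00-12:00, 16:20-18:00.
Kira free: 10:45-11:25, 17:20-17:45 (invert busy blocks within the working day).
Carol free: 10:45-13:35, 15:30-16:20.
Esperanza free: 08:15-09:00, 09:55-11:25.
Gita ∩ Kira: 10:45-11:25, 17:20-17:45.
Gita ∩ Kira ∩ Carol: 10:45-11:25.
Gita ∩ Kira ∩ Carol ∩ Esperanza: 10:45-11:25.
No common window is at least 75 minutes long.

none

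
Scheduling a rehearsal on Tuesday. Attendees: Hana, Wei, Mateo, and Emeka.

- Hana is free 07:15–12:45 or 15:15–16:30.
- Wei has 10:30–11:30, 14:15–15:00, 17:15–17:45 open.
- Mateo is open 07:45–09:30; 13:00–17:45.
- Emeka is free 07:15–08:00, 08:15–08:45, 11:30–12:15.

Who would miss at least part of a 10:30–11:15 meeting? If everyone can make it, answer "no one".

Hana: free for 10:30-11:15. Wei: free for 10:30-11:15. Mateo: not fully free for 10:30-11:15. Emeka: not fully free for 10:30-11:15.

Emeka, Mateo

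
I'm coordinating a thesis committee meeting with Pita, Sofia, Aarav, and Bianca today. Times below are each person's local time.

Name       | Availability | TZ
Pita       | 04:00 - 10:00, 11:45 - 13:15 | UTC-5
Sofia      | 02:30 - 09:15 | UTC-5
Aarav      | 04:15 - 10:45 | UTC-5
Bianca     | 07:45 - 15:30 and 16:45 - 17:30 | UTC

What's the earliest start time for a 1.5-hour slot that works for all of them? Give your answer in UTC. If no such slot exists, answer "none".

09:15

Pita in UTC: 09:00-15:00, 16:45-18:15 (add 5h to convert from UTC-5).
Sofia in UTC: 07:30-14:15 (add 5h to convert from UTC-5).
Aarav in UTC: 09:15-15:45 (add 5h to convert from UTC-5).
Bianca in UTC: 07:45-15:30, 16:45-17:30.
Pita ∩ Sofia: 09:00-14:15.
Pita ∩ Sofia ∩ Aarav: 09:15-14:15.
Pita ∩ Sofia ∩ Aarav ∩ Bianca: 09:15-14:15.
Those are the intersection windows.
The first common window of at least 90 minutes is 09:15-14:15, so the earliest start is 09:15.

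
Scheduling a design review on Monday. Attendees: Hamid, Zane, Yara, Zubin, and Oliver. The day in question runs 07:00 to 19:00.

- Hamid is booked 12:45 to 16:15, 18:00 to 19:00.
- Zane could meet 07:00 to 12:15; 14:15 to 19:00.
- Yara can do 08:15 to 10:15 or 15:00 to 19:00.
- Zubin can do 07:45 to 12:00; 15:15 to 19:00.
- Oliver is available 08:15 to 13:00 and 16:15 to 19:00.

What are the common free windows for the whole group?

Hamid free: 07:00-12:45, 16:15-18:00 (invert busy blocks within the working day).
Zane free: 07:00-12:15, 14:15-19:00.
Yara free: 08:15-10:15, 15:00-19:00.
Zubin free: 07:45-12:00, 15:15-19:00.
Oliver free: 08:15-13:00, 16:15-19:00.
Hamid ∩ Zane: 07:00-12:15, 16:15-18:00.
Hamid ∩ Zane ∩ Yara: 08:15-10:15, 16:15-18:00.
Hamid ∩ Zane ∩ Yara ∩ Zubin: 08:15-10:15, 16:15-18:00.
Hamid ∩ Zane ∩ Yara ∩ Zubin ∩ Oliver: 08:15-10:15, 16:15-18:00.

08:15-10:15, 16:15-18:00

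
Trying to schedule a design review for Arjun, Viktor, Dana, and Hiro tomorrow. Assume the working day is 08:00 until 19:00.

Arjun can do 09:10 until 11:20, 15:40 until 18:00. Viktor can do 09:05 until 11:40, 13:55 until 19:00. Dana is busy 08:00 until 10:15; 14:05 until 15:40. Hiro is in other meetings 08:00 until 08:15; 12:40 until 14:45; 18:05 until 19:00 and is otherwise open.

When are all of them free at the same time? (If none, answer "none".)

10:15-11:20, 15:40-18:00

Arjun free: 09:10-11:20, 15:40-18:00.
Viktor free: 09:05-11:40, 13:55-19:00.
Dana free: 10:15-14:05, 15:40-19:00 (invert busy blocks within the working day).
Hiro free: 08:15-12:40, 14:45-18:05 (invert busy blocks within the working day).
Arjun ∩ Viktor: 09:10-11:20, 15:40-18:00.
Arjun ∩ Viktor ∩ Dana: 10:15-11:20, 15:40-18:00.
Arjun ∩ Viktor ∩ Dana ∩ Hiro: 10:15-11:20, 15:40-18:00.
Those are the intersection windows.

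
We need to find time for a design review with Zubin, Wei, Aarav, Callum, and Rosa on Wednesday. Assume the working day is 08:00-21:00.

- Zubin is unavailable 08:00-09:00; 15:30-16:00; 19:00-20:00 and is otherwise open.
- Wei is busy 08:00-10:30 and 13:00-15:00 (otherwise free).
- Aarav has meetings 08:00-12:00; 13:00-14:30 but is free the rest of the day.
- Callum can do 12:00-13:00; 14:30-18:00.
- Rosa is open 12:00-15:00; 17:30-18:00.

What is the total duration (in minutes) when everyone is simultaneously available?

90

Zubin free: 09:00-15:30, 16:00-19:00, 20:00-21:00 (invert busy blocks within the working day).
Wei free: 10:30-13:00, 15:00-21:00 (invert busy blocks within the working day).
Aarav free: 12:00-13:00, 14:30-21:00 (invert busy blocks within the working day).
Callum free: 12:00-13:00, 14:30-18:00.
Rosa free: 12:00-15:00, 17:30-18:00.
Zubin ∩ Wei: 10:30-13:00, 15:00-15:30, 16:00-19:00, 20:00-21:00.
Zubin ∩ Wei ∩ Aarav: 12:00-13:00, 15:00-15:30, 16:00-19:00, 20:00-21:00.
Zubin ∩ Wei ∩ Aarav ∩ Callum: 12:00-13:00, 15:00-15:30, 16:00-18:00.
Zubin ∩ Wei ∩ Aarav ∩ Callum ∩ Rosa: 12:00-13:00, 17:30-18:00.
Summing the common windows: 60 + 30 = 90 minutes.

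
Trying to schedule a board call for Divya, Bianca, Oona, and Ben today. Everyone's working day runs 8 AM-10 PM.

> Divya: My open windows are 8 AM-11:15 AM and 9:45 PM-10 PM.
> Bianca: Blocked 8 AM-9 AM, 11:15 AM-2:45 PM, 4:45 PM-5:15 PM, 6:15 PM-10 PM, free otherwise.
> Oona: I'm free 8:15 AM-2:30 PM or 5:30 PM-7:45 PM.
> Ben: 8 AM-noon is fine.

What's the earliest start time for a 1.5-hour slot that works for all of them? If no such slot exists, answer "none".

Divya free: 08:00-11:15, 21:45-22:00.
Bianca free: 09:00-11:15, 14:45-16:45, 17:15-18:15 (invert busy blocks within the working day).
Oona free: 08:15-14:30, 17:30-19:45.
Ben free: 08:00-12:00.
Divya ∩ Bianca: 09:00-11:15.
Divya ∩ Bianca ∩ Oona: 09:00-11:15.
Divya ∩ Bianca ∩ Oona ∩ Ben: 09:00-11:15.
The first common window of at least 90 minutes is 09:00-11:15, so the earliest start is 09:00.

09:00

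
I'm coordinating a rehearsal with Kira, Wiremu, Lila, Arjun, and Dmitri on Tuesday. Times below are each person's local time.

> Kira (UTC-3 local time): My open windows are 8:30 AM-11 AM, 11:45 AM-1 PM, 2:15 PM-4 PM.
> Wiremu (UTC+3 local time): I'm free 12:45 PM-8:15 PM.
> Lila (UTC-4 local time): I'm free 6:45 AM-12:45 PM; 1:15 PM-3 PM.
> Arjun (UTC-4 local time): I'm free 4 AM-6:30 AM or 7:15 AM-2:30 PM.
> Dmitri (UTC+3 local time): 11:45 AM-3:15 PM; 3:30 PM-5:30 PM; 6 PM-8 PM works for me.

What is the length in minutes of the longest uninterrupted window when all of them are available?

Kira in UTC: 11:30-14:00, 14:45-16:00, 17:15-19:00 (add 3h to convert from UTC-3).
Wiremu in UTC: 09:45-17:15 (subtract 3h to convert from UTC+3).
Lila in UTC: 10:45-16:45, 17:15-19:00 (add 4h to convert from UTC-4).
Arjun in UTC: 08:00-10:30, 11:15-18:30 (add 4h to convert from UTC-4).
Dmitri in UTC: 08:45-12:15, 12:30-14:30, 15:00-17:00 (subtract 3h to convert from UTC+3).
Kira ∩ Wiremu: 11:30-14:00, 14:45-16:00.
Kira ∩ Wiremu ∩ Lila: 11:30-14:00, 14:45-16:00.
Kira ∩ Wiremu ∩ Lila ∩ Arjun: 11:30-14:00, 14:45-16:00.
Kira ∩ Wiremu ∩ Lila ∩ Arjun ∩ Dmitri: 11:30-12:15, 12:30-14:00, 15:00-16:00.
The longest is 12:30-14:00 at 90 minutes.

90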